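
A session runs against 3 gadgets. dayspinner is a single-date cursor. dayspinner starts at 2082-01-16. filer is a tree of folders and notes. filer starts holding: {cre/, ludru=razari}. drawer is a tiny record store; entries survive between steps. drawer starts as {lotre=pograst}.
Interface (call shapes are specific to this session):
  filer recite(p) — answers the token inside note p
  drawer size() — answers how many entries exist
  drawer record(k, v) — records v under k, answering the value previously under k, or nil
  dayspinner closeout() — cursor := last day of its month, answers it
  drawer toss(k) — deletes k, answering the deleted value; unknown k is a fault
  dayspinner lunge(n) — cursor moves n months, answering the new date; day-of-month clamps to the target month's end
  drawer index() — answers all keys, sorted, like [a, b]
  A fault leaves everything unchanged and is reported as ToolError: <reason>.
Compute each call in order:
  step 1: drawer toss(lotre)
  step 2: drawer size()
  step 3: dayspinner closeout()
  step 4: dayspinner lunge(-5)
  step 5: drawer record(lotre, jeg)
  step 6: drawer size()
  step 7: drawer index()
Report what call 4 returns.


Act: drawer toss[k: lotre]
Obs: pograst
Act: drawer size[]
Obs: 0
Act: dayspinner closeout[]
Obs: 2082-01-31
Act: dayspinner lunge[n: -5]
Obs: 2081-08-31
Act: drawer record[k: lotre; v: jeg]
Obs: nil
Act: drawer size[]
Obs: 1
Act: drawer index[]
Obs: [lotre]

Answer: 2081-08-31


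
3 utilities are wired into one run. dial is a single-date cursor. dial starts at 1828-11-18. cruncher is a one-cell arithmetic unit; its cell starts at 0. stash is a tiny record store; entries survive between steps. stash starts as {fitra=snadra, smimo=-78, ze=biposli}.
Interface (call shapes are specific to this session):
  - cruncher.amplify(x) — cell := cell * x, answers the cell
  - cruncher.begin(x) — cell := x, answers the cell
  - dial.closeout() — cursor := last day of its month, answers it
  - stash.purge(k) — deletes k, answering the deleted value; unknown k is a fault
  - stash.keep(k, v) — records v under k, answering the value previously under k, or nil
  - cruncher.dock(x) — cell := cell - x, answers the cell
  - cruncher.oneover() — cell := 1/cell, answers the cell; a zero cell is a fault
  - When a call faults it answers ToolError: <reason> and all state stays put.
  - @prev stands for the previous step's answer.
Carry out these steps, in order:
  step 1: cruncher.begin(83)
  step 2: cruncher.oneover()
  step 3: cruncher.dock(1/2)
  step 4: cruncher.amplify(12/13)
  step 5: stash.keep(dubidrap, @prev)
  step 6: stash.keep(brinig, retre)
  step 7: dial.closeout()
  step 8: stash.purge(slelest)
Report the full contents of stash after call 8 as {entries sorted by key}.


Answer: {brinig=retre, dubidrap=-486/1079, fitra=snadra, smimo=-78, ze=biposli}

Derivation:
==> cruncher.begin(x='83')
<== 83
==> cruncher.oneover()
<== 1/83
==> cruncher.dock(x='1/2')
<== -81/166
==> cruncher.amplify(x='12/13')
<== -486/1079
==> stash.keep(k='dubidrap', v='@prev')
<== nil
==> stash.keep(k='brinig', v='retre')
<== nil
==> dial.closeout()
<== 1828-11-30
==> stash.purge(k='slelest')
<== ToolError: no such key slelest


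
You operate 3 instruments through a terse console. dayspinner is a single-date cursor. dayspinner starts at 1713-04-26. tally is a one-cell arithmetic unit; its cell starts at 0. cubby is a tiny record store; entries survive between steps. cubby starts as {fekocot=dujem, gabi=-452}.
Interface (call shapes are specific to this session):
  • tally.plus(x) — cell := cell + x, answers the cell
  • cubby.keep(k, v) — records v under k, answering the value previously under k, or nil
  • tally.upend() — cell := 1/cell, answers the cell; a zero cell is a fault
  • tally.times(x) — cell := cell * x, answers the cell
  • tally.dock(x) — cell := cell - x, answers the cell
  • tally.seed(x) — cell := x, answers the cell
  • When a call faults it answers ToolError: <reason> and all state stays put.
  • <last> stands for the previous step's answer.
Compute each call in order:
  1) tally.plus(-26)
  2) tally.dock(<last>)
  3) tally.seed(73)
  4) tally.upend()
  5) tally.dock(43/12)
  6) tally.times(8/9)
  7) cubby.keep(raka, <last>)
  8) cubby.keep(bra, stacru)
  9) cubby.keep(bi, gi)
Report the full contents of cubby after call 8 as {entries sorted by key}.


Answer: {bra=stacru, fekocot=dujem, gabi=-452, raka=-6254/1971}

Derivation:
;; 1. tally.plus(-26) => -26
;; 2. tally.dock(<last>) => 0
;; 3. tally.seed(73) => 73
;; 4. tally.upend() => 1/73
;; 5. tally.dock(43/12) => -3127/876
;; 6. tally.times(8/9) => -6254/1971
;; 7. cubby.keep(raka, <last>) => nil
;; 8. cubby.keep(bra, stacru) => nil
;; 9. cubby.keep(bi, gi) => nil


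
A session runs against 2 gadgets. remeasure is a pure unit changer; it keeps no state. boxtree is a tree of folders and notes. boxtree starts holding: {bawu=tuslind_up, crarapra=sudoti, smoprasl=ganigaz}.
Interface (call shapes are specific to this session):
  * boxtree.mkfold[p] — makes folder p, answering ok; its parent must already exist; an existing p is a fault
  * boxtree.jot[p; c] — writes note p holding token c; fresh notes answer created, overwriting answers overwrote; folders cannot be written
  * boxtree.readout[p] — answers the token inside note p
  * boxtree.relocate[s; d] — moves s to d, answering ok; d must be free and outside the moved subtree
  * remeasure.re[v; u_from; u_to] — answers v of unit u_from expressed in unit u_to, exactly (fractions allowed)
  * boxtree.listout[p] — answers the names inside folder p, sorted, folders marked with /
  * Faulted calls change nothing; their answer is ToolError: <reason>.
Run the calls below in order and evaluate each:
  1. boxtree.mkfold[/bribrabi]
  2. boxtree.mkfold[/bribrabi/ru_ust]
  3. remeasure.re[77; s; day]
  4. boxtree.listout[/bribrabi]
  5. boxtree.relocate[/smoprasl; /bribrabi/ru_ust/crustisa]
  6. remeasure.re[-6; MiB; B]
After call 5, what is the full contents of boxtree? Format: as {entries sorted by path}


Answer: {bawu=tuslind_up, bribrabi/, bribrabi/ru_ust/, bribrabi/ru_ust/crustisa=ganigaz, crarapra=sudoti}

Derivation:
>>> boxtree.mkfold p→/bribrabi
= ok
>>> boxtree.mkfold p→/bribrabi/ru_ust
= ok
>>> remeasure.re v→77 u_from→s u_to→day
= 77/86400
>>> boxtree.listout p→/bribrabi
= [ru_ust/]
>>> boxtree.relocate s→/smoprasl d→/bribrabi/ru_ust/crustisa
= ok
>>> remeasure.re v→-6 u_from→MiB u_to→B
= -6291456


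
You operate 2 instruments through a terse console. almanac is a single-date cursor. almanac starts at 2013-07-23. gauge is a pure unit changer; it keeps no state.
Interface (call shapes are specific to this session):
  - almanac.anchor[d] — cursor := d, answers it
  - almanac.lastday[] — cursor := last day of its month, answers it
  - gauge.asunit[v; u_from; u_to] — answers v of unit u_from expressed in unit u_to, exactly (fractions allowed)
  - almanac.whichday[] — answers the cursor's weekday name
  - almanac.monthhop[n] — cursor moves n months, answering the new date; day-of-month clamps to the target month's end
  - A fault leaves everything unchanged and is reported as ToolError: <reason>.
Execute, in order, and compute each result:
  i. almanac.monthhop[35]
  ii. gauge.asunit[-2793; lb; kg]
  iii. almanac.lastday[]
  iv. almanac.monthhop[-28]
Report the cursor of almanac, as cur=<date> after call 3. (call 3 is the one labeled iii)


Answer: cur=2016-06-30

Derivation:
// 1. monthhop(35) ~> 2016-06-23
// 2. asunit(-2793, lb, kg) ~> -126688348941/100000000
// 3. lastday() ~> 2016-06-30
// 4. monthhop(-28) ~> 2014-02-28


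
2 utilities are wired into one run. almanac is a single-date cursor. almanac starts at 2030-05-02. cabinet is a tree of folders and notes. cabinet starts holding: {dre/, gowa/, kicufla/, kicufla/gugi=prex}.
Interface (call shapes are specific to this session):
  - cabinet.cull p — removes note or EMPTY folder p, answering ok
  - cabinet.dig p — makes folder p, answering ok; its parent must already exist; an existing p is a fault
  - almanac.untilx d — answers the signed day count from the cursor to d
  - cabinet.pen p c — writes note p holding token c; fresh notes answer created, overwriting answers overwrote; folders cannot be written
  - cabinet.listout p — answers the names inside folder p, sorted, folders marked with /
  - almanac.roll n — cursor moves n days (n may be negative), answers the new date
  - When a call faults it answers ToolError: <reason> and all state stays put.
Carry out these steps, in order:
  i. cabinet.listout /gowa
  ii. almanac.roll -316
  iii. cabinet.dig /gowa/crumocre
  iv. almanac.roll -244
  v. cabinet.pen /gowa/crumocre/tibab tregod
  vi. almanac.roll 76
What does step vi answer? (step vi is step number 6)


Answer: 2029-01-03

Derivation:
> listout p=/gowa
[out] []
> roll n=-316
[out] 2029-06-20
> dig p=/gowa/crumocre
[out] ok
> roll n=-244
[out] 2028-10-19
> pen p=/gowa/crumocre/tibab c=tregod
[out] created
> roll n=76
[out] 2029-01-03


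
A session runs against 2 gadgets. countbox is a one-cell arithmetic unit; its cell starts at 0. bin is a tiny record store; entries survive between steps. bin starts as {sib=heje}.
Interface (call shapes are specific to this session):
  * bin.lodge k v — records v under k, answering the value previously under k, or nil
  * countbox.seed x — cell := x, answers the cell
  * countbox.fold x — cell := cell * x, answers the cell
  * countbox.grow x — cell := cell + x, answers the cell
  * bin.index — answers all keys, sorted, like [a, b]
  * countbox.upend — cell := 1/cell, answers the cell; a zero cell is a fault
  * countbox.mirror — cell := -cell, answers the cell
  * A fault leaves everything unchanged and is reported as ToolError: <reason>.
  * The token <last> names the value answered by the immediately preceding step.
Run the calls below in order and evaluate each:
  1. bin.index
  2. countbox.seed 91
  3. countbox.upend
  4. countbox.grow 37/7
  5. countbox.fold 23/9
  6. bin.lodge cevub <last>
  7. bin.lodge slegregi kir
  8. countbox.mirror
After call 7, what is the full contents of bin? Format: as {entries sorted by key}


Answer: {cevub=11086/819, sib=heje, slegregi=kir}

Derivation:
// bin.index() : [sib]
// countbox.seed(x→91) : 91
// countbox.upend() : 1/91
// countbox.grow(x→37/7) : 482/91
// countbox.fold(x→23/9) : 11086/819
// bin.lodge(k→cevub, v→<last>) : nil
// bin.lodge(k→slegregi, v→kir) : nil
// countbox.mirror() : -11086/819


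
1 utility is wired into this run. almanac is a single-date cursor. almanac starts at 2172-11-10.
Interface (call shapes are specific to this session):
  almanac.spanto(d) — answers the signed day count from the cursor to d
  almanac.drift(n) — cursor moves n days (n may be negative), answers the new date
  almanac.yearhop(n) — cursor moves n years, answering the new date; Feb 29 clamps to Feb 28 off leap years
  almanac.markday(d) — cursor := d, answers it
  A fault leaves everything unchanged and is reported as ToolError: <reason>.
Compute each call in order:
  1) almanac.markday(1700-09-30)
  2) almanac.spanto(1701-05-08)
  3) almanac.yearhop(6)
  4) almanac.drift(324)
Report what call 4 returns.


Answer: 1707-08-20

Derivation:
·→ almanac.markday(d→1700-09-30)
·← 1700-09-30
·→ almanac.spanto(d→1701-05-08)
·← 220
·→ almanac.yearhop(n→6)
·← 1706-09-30
·→ almanac.drift(n→324)
·← 1707-08-20


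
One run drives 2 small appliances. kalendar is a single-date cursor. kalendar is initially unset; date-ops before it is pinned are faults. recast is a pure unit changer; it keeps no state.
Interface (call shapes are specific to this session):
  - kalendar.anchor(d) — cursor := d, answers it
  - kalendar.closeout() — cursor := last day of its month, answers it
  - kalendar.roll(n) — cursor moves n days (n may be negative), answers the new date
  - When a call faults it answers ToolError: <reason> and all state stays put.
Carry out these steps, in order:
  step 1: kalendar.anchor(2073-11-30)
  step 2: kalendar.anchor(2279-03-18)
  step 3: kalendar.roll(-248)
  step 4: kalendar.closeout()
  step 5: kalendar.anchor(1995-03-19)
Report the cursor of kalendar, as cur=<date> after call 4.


Answer: cur=2278-07-31

Derivation:
>>> kalendar.anchor d=2073-11-30
= 2073-11-30
>>> kalendar.anchor d=2279-03-18
= 2279-03-18
>>> kalendar.roll n=-248
= 2278-07-13
>>> kalendar.closeout
= 2278-07-31
>>> kalendar.anchor d=1995-03-19
= 1995-03-19


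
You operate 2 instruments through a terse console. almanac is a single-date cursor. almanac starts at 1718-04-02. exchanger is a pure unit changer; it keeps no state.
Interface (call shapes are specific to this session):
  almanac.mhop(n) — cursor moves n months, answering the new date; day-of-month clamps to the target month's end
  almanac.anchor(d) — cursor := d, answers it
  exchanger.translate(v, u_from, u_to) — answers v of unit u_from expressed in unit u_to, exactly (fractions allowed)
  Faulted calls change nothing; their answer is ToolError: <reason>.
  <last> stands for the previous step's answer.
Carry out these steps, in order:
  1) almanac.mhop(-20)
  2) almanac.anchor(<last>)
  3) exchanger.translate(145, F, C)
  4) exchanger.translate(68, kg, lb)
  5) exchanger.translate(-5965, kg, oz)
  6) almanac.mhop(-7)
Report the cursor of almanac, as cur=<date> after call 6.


→ almanac.mhop(n: -20)
← 1716-08-02
→ almanac.anchor(d: <last>)
← 1716-08-02
→ exchanger.translate(v: 145, u_from: F, u_to: C)
← 565/9
→ exchanger.translate(v: 68, u_from: kg, u_to: lb)
← 6800000000/45359237
→ exchanger.translate(v: -5965, u_from: kg, u_to: oz)
← -9544000000000/45359237
→ almanac.mhop(n: -7)
← 1716-01-02

Answer: cur=1716-01-02


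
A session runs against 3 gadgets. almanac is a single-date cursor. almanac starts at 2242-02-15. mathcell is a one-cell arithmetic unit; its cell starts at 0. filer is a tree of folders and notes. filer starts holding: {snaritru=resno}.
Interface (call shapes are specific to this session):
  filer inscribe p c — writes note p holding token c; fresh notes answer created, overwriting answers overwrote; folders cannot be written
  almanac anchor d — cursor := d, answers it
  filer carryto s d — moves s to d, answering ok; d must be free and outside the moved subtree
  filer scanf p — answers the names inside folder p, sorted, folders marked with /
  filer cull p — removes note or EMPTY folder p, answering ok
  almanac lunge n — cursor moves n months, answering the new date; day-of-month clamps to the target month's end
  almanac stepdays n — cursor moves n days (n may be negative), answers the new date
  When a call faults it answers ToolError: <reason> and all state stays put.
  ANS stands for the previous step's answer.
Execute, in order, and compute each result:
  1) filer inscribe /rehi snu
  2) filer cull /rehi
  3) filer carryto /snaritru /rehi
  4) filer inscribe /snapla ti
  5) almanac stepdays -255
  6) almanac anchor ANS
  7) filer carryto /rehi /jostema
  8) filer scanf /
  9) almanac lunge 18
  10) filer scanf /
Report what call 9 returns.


Answer: 2242-12-05

Derivation:
>> filer inscribe(/rehi, snu)
<< created
>> filer cull(/rehi)
<< ok
>> filer carryto(/snaritru, /rehi)
<< ok
>> filer inscribe(/snapla, ti)
<< created
>> almanac stepdays(-255)
<< 2241-06-05
>> almanac anchor(ANS)
<< 2241-06-05
>> filer carryto(/rehi, /jostema)
<< ok
>> filer scanf(/)
<< [jostema, snapla]
>> almanac lunge(18)
<< 2242-12-05
>> filer scanf(/)
<< [jostema, snapla]


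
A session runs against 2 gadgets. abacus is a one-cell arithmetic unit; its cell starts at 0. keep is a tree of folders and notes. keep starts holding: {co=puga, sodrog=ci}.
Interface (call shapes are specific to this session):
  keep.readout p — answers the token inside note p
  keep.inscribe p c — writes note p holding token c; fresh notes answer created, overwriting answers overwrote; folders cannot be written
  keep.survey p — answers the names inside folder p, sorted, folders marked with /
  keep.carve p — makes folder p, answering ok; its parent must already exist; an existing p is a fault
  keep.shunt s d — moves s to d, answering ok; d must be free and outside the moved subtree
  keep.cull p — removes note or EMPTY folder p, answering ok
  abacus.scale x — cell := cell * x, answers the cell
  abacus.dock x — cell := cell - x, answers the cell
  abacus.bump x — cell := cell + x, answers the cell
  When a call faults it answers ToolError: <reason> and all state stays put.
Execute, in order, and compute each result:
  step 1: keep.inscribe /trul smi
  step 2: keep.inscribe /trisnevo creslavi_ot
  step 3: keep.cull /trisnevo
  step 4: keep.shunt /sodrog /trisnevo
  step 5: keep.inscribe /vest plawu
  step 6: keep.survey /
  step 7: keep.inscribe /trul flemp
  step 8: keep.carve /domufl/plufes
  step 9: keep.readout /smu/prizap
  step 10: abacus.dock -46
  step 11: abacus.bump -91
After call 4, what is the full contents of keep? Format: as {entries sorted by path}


Answer: {co=puga, trisnevo=ci, trul=smi}

Derivation:
# 1. inscribe(p='/trul', c='smi') -> created
# 2. inscribe(p='/trisnevo', c='creslavi_ot') -> created
# 3. cull(p='/trisnevo') -> ok
# 4. shunt(s='/sodrog', d='/trisnevo') -> ok
# 5. inscribe(p='/vest', c='plawu') -> created
# 6. survey(p='/') -> [co, trisnevo, trul, vest]
# 7. inscribe(p='/trul', c='flemp') -> overwrote
# 8. carve(p='/domufl/plufes') -> ToolError: no parent
# 9. readout(p='/smu/prizap') -> ToolError: not found
# 10. dock(x='-46') -> 46
# 11. bump(x='-91') -> -45


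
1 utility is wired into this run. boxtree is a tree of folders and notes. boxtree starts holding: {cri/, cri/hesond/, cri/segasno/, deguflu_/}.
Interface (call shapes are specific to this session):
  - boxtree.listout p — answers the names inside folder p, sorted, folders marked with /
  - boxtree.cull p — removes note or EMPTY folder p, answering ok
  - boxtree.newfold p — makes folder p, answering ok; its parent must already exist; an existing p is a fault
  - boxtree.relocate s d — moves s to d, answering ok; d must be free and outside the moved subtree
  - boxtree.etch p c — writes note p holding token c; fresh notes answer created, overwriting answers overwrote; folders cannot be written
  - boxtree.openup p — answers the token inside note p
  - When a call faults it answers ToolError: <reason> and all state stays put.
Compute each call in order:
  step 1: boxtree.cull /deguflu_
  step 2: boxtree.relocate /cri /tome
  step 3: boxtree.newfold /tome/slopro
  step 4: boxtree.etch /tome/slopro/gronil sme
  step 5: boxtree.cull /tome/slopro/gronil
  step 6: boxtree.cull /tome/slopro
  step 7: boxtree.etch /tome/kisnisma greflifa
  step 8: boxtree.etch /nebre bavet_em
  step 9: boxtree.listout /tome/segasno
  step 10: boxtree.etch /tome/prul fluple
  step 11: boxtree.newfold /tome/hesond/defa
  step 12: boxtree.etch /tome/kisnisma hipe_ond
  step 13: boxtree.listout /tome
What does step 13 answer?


Answer: [hesond/, kisnisma, prul, segasno/]

Derivation:
Step: cull[p: /deguflu_]
Result: ok
Step: relocate[s: /cri; d: /tome]
Result: ok
Step: newfold[p: /tome/slopro]
Result: ok
Step: etch[p: /tome/slopro/gronil; c: sme]
Result: created
Step: cull[p: /tome/slopro/gronil]
Result: ok
Step: cull[p: /tome/slopro]
Result: ok
Step: etch[p: /tome/kisnisma; c: greflifa]
Result: created
Step: etch[p: /nebre; c: bavet_em]
Result: created
Step: listout[p: /tome/segasno]
Result: []
Step: etch[p: /tome/prul; c: fluple]
Result: created
Step: newfold[p: /tome/hesond/defa]
Result: ok
Step: etch[p: /tome/kisnisma; c: hipe_ond]
Result: overwrote
Step: listout[p: /tome]
Result: [hesond/, kisnisma, prul, segasno/]


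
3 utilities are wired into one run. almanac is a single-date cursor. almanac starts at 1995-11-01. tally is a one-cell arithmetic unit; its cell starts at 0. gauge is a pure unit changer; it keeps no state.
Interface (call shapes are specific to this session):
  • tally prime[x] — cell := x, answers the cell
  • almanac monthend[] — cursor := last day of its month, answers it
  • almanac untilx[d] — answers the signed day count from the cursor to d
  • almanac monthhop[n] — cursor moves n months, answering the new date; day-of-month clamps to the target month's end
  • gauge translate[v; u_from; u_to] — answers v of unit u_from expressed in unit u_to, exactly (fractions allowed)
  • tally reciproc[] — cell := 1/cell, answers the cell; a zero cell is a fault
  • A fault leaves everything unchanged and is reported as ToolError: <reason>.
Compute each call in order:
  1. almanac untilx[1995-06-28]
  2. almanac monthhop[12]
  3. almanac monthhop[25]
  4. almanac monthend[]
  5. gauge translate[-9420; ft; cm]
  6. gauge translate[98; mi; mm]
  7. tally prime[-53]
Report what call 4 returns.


Answer: 1998-12-31

Derivation:
[in] almanac untilx d=1995-06-28
= -126
[in] almanac monthhop n=12
= 1996-11-01
[in] almanac monthhop n=25
= 1998-12-01
[in] almanac monthend
= 1998-12-31
[in] gauge translate v=-9420 u_from=ft u_to=cm
= -1435608/5
[in] gauge translate v=98 u_from=mi u_to=mm
= 157715712
[in] tally prime x=-53
= -53


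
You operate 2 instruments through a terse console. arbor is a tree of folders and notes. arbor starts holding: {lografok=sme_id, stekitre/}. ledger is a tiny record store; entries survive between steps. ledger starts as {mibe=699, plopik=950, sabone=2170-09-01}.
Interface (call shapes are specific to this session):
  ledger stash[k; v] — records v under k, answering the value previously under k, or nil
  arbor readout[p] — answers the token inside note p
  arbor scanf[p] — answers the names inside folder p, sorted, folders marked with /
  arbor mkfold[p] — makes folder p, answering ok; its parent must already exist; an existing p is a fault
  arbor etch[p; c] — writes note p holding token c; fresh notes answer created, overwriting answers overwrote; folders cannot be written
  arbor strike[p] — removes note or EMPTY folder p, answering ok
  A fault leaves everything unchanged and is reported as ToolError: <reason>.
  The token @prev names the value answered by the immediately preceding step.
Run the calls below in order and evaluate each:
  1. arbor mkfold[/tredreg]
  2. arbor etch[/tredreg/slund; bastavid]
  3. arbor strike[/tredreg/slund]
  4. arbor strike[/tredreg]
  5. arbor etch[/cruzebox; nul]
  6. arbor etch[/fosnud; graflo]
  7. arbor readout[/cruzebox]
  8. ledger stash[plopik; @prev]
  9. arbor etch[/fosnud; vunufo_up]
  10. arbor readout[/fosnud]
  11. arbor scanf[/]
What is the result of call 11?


Answer: [cruzebox, fosnud, lografok, stekitre/]

Derivation:
>> arbor mkfold(p→/tredreg)
<< ok
>> arbor etch(p→/tredreg/slund, c→bastavid)
<< created
>> arbor strike(p→/tredreg/slund)
<< ok
>> arbor strike(p→/tredreg)
<< ok
>> arbor etch(p→/cruzebox, c→nul)
<< created
>> arbor etch(p→/fosnud, c→graflo)
<< created
>> arbor readout(p→/cruzebox)
<< nul
>> ledger stash(k→plopik, v→@prev)
<< 950
>> arbor etch(p→/fosnud, c→vunufo_up)
<< overwrote
>> arbor readout(p→/fosnud)
<< vunufo_up
>> arbor scanf(p→/)
<< [cruzebox, fosnud, lografok, stekitre/]


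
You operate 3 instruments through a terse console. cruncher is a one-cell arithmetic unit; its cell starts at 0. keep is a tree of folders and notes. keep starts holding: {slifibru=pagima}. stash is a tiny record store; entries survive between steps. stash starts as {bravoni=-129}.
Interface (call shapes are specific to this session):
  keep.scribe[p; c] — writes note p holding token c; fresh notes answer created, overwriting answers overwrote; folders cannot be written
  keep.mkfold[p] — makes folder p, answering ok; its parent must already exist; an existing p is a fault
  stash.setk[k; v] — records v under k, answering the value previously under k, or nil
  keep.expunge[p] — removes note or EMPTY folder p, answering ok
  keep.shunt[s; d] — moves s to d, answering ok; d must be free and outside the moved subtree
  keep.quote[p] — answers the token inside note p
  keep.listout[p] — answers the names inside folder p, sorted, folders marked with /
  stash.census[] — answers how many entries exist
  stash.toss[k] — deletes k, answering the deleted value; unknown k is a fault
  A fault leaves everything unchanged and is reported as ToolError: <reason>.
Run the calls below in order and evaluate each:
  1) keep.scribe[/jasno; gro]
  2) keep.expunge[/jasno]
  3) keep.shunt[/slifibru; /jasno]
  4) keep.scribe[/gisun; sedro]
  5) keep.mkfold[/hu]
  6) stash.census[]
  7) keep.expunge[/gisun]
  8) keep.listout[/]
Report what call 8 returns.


Answer: [hu/, jasno]

Derivation:
→ keep.scribe(p→/jasno, c→gro)
← created
→ keep.expunge(p→/jasno)
← ok
→ keep.shunt(s→/slifibru, d→/jasno)
← ok
→ keep.scribe(p→/gisun, c→sedro)
← created
→ keep.mkfold(p→/hu)
← ok
→ stash.census()
← 1
→ keep.expunge(p→/gisun)
← ok
→ keep.listout(p→/)
← [hu/, jasno]


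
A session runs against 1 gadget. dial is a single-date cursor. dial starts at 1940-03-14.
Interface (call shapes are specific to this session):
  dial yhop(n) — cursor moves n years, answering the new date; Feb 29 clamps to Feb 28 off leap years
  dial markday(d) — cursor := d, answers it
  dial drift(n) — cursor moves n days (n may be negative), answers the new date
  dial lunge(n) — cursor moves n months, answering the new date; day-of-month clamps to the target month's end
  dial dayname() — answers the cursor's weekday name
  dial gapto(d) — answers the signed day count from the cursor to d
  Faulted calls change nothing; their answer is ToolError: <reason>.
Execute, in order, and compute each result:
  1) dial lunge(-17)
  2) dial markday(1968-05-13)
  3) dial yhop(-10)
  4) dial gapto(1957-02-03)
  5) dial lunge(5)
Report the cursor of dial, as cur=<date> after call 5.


> dial lunge n→-17
:: 1938-10-14
> dial markday d→1968-05-13
:: 1968-05-13
> dial yhop n→-10
:: 1958-05-13
> dial gapto d→1957-02-03
:: -464
> dial lunge n→5
:: 1958-10-13

Answer: cur=1958-10-13


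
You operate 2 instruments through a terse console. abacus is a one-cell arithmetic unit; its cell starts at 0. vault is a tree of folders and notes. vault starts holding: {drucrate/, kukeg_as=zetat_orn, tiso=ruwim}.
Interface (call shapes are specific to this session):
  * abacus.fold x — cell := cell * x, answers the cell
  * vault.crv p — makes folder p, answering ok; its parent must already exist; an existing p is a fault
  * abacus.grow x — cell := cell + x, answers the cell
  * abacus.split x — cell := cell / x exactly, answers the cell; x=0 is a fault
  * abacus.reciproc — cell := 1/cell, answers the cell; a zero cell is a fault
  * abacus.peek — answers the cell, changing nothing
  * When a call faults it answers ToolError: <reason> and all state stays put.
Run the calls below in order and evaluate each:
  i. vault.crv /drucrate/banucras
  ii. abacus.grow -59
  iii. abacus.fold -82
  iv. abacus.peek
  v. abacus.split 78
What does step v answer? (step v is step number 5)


Answer: 2419/39

Derivation:
;; 1. vault.crv(p→/drucrate/banucras) ~> ok
;; 2. abacus.grow(x→-59) ~> -59
;; 3. abacus.fold(x→-82) ~> 4838
;; 4. abacus.peek() ~> 4838
;; 5. abacus.split(x→78) ~> 2419/39


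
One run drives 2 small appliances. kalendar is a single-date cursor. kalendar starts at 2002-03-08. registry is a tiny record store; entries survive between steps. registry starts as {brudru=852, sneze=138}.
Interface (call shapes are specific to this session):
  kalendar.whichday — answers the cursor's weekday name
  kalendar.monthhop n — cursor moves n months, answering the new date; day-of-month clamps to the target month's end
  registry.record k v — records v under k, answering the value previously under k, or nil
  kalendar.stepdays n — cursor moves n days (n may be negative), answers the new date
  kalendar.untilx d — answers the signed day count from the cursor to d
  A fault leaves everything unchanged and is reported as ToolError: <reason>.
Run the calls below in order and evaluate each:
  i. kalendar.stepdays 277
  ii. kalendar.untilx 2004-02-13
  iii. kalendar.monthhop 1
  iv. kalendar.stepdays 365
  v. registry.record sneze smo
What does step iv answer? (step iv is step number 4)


-> kalendar.stepdays(n→277)
<- 2002-12-10
-> kalendar.untilx(d→2004-02-13)
<- 430
-> kalendar.monthhop(n→1)
<- 2003-01-10
-> kalendar.stepdays(n→365)
<- 2004-01-10
-> registry.record(k→sneze, v→smo)
<- 138

Answer: 2004-01-10


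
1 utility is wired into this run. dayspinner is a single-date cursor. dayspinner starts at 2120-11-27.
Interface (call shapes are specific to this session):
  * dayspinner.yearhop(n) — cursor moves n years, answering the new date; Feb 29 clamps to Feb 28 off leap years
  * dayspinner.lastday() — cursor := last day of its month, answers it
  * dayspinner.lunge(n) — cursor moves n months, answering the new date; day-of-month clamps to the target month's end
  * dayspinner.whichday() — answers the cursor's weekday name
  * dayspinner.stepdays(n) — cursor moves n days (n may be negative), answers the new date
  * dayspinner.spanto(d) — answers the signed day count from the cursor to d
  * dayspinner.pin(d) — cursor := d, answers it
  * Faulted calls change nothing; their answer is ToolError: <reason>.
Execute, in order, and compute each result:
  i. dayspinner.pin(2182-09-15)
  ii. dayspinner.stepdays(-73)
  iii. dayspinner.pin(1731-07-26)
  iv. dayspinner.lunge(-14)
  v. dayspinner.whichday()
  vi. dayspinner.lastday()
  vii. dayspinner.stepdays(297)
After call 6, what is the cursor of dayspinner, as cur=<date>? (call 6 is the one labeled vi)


Answer: cur=1730-05-31

Derivation:
~$ dayspinner.pin d='2182-09-15'
:: 2182-09-15
~$ dayspinner.stepdays n='-73'
:: 2182-07-04
~$ dayspinner.pin d='1731-07-26'
:: 1731-07-26
~$ dayspinner.lunge n='-14'
:: 1730-05-26
~$ dayspinner.whichday
:: Friday
~$ dayspinner.lastday
:: 1730-05-31
~$ dayspinner.stepdays n='297'
:: 1731-03-24


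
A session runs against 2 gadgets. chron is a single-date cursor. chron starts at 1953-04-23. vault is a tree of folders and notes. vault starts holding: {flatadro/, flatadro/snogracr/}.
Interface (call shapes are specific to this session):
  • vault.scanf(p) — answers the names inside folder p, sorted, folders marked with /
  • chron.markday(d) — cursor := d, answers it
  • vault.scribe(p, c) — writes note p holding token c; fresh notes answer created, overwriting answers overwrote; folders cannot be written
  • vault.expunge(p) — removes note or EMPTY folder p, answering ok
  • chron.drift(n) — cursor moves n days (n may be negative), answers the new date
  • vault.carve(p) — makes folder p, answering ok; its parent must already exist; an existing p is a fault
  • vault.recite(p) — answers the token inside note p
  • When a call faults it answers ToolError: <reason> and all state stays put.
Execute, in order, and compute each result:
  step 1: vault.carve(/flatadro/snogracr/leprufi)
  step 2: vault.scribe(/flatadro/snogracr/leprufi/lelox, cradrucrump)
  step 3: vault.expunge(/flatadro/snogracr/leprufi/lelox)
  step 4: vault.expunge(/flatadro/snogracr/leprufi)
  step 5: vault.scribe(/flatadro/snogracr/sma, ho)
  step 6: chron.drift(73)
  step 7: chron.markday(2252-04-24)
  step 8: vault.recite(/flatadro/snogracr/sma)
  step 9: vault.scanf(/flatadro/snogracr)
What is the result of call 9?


Step: vault.carve[p=/flatadro/snogracr/leprufi]
Result: ok
Step: vault.scribe[p=/flatadro/snogracr/leprufi/lelox; c=cradrucrump]
Result: created
Step: vault.expunge[p=/flatadro/snogracr/leprufi/lelox]
Result: ok
Step: vault.expunge[p=/flatadro/snogracr/leprufi]
Result: ok
Step: vault.scribe[p=/flatadro/snogracr/sma; c=ho]
Result: created
Step: chron.drift[n=73]
Result: 1953-07-05
Step: chron.markday[d=2252-04-24]
Result: 2252-04-24
Step: vault.recite[p=/flatadro/snogracr/sma]
Result: ho
Step: vault.scanf[p=/flatadro/snogracr]
Result: [sma]

Answer: [sma]


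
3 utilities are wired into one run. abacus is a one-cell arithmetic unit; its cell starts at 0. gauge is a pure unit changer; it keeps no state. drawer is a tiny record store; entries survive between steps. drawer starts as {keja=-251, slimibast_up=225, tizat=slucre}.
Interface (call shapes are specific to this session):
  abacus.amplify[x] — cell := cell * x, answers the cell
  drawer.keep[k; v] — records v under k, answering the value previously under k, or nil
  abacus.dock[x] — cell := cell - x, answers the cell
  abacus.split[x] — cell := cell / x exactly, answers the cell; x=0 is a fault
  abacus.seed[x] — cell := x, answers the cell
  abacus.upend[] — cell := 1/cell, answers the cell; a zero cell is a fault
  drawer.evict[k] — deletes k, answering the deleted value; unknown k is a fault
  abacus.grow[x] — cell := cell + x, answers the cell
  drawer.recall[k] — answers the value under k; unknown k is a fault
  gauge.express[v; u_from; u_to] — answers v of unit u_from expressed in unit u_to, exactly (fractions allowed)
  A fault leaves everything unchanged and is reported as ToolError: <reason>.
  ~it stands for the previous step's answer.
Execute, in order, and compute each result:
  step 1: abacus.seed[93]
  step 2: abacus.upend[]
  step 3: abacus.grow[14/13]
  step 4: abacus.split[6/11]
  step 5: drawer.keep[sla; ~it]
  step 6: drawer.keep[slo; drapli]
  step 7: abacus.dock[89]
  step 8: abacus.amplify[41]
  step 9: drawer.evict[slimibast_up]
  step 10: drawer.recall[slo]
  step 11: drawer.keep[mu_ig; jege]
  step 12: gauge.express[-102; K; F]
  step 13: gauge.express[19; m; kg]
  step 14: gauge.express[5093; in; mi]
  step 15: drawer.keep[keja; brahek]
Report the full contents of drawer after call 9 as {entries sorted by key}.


·→ seed(x=93)
·← 93
·→ upend()
·← 1/93
·→ grow(x=14/13)
·← 1315/1209
·→ split(x=6/11)
·← 14465/7254
·→ keep(k=sla, v=~it)
·← nil
·→ keep(k=slo, v=drapli)
·← nil
·→ dock(x=89)
·← -631141/7254
·→ amplify(x=41)
·← -25876781/7254
·→ evict(k=slimibast_up)
·← 225
·→ recall(k=slo)
·← drapli
·→ keep(k=mu_ig, v=jege)
·← nil
·→ express(v=-102, u_from=K, u_to=F)
·← -64327/100
·→ express(v=19, u_from=m, u_to=kg)
·← ToolError: incompatible units
·→ express(v=5093, u_from=in, u_to=mi)
·← 463/5760
·→ keep(k=keja, v=brahek)
·← -251

Answer: {keja=-251, sla=14465/7254, slo=drapli, tizat=slucre}


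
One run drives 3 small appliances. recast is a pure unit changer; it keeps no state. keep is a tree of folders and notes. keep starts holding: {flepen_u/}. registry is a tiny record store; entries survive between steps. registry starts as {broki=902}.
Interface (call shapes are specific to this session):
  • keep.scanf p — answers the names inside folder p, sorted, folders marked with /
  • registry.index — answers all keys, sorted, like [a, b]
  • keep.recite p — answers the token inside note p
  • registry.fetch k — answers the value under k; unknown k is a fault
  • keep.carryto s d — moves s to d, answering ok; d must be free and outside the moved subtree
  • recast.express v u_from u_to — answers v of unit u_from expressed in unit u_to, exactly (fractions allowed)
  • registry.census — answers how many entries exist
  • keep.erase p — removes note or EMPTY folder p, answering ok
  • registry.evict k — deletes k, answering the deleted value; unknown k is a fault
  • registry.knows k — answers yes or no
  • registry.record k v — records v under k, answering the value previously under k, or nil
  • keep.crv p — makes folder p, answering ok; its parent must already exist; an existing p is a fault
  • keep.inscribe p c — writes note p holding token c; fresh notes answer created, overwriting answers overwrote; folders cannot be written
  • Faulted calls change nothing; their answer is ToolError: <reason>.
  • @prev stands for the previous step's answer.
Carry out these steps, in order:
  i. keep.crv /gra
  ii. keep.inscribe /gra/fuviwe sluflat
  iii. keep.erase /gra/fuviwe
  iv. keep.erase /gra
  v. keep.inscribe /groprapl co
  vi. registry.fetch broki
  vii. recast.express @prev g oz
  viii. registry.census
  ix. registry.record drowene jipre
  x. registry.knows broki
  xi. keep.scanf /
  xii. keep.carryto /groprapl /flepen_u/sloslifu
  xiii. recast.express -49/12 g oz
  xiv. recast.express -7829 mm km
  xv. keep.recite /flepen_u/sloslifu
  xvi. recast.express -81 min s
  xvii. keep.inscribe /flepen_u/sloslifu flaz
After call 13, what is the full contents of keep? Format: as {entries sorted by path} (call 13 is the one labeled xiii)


-- crv(p: /gra) -> ok
-- inscribe(p: /gra/fuviwe, c: sluflat) -> created
-- erase(p: /gra/fuviwe) -> ok
-- erase(p: /gra) -> ok
-- inscribe(p: /groprapl, c: co) -> created
-- fetch(k: broki) -> 902
-- express(v: @prev, u_from: g, u_to: oz) -> 131200000/4123567
-- census() -> 1
-- record(k: drowene, v: jipre) -> nil
-- knows(k: broki) -> yes
-- scanf(p: /) -> [flepen_u/, groprapl]
-- carryto(s: /groprapl, d: /flepen_u/sloslifu) -> ok
-- express(v: -49/12, u_from: g, u_to: oz) -> -2800000/19439673
-- express(v: -7829, u_from: mm, u_to: km) -> -7829/1000000
-- recite(p: /flepen_u/sloslifu) -> co
-- express(v: -81, u_from: min, u_to: s) -> -4860
-- inscribe(p: /flepen_u/sloslifu, c: flaz) -> overwrote

Answer: {flepen_u/, flepen_u/sloslifu=co}


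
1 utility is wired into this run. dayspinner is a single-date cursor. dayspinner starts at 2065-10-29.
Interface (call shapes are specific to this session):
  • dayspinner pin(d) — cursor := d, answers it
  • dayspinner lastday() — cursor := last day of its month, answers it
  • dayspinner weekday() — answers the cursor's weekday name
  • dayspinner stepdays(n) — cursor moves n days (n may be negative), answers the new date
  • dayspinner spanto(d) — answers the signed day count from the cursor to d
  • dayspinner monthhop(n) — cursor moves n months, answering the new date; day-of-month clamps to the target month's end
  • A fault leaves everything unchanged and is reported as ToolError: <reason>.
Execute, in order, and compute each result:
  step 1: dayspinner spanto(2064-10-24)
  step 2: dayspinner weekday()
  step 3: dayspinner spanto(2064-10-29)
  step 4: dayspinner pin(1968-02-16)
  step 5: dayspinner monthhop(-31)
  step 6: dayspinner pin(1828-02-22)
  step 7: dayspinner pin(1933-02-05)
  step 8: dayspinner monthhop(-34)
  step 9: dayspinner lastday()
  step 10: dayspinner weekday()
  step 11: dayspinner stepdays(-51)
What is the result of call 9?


> dayspinner spanto 2064-10-24
  -370
> dayspinner weekday
  Thursday
> dayspinner spanto 2064-10-29
  -365
> dayspinner pin 1968-02-16
  1968-02-16
> dayspinner monthhop -31
  1965-07-16
> dayspinner pin 1828-02-22
  1828-02-22
> dayspinner pin 1933-02-05
  1933-02-05
> dayspinner monthhop -34
  1930-04-05
> dayspinner lastday
  1930-04-30
> dayspinner weekday
  Wednesday
> dayspinner stepdays -51
  1930-03-10

Answer: 1930-04-30


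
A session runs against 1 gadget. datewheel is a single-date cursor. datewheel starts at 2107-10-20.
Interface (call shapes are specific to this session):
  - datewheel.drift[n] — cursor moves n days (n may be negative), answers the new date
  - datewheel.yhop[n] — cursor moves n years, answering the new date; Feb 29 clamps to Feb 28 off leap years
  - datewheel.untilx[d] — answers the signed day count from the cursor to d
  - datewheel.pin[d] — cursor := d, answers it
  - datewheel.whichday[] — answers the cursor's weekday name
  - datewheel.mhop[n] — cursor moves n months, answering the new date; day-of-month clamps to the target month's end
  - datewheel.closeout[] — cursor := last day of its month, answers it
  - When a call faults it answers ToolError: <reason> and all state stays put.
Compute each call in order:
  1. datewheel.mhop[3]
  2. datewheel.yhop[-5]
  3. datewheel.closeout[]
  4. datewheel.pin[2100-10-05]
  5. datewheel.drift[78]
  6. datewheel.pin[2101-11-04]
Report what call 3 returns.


Do: datewheel.mhop[n=3]
See: 2108-01-20
Do: datewheel.yhop[n=-5]
See: 2103-01-20
Do: datewheel.closeout[]
See: 2103-01-31
Do: datewheel.pin[d=2100-10-05]
See: 2100-10-05
Do: datewheel.drift[n=78]
See: 2100-12-22
Do: datewheel.pin[d=2101-11-04]
See: 2101-11-04

Answer: 2103-01-31
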